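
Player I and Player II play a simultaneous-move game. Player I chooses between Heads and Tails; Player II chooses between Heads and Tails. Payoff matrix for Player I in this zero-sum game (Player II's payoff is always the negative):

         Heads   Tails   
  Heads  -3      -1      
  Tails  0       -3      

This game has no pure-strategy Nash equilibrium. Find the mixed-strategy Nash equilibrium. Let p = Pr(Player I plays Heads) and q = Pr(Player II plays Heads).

For Player II to be willing to mix, Player II must be indifferent between Heads and Tails, which pins down Player I's mix.
  Player II's payoff to Heads: p·3 + (1−p)·0 = 3p
  Player II's payoff to Tails: p·1 + (1−p)·3 = -2p + 3
  3p = -2p + 3  ⇒  5p = 3  ⇒  p = 3/5.
For Player I to be willing to mix, Player I must be indifferent between Heads and Tails, which pins down Player II's mix.
  Player I's payoff from Heads: q·(-3) + (1−q)·(-1) = -2q - 1
  Player I's payoff from Tails: q·0 + (1−q)·(-3) = 3q - 3
  -2q - 1 = 3q - 3  ⇒  -5q = -2  ⇒  q = 2/5.

p = 3/5, q = 2/5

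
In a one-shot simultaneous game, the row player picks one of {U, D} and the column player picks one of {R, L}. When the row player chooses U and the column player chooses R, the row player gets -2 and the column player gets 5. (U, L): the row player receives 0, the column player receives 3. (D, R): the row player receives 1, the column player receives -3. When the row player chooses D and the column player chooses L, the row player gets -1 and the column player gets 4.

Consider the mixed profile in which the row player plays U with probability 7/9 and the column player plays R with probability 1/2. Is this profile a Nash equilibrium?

No

Given the column player's mix q = 1/2, the row player's payoff from U is -1 but from D is 0. The row player strictly prefers D, so the row player would not mix.
So the proposed profile is not a Nash equilibrium.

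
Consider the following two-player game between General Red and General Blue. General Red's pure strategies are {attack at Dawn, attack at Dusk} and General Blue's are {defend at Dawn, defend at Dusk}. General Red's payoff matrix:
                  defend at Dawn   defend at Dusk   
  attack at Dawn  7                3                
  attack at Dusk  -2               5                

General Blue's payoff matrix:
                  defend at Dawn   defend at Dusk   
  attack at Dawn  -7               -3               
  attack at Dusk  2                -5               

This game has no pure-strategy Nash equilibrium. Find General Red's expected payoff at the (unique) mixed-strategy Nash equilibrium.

General Blue's mix must leave General Red indifferent between attack at Dawn and attack at Dusk.
  General Red's payoff from attack at Dawn: q·7 + (1−q)·3 = 4q + 3
  General Red's payoff from attack at Dusk: q·(-2) + (1−q)·5 = -7q + 5
  4q + 3 = -7q + 5  ⇒  11q = 2  ⇒  q = 2/11.
At equilibrium General Red is indifferent across rows, so General Red's payoff equals the payoff from attack at Dawn: (2/11)·7 + (9/11)·3 = 41/11.

41/11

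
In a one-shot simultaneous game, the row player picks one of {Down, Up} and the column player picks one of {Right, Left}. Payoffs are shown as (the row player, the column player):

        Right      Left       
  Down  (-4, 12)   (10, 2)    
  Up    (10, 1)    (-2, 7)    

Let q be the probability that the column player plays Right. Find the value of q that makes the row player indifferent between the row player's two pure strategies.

In a mixed equilibrium the row player is indifferent between Down and Up; this condition fixes q.
  the row player's expected payoff from Down: q·(-4) + (1−q)·10 = -14q + 10
  the row player's expected payoff from Up: q·10 + (1−q)·(-2) = 12q - 2
  -14q + 10 = 12q - 2  ⇒  -26q = -12  ⇒  q = 6/13.

q = 6/13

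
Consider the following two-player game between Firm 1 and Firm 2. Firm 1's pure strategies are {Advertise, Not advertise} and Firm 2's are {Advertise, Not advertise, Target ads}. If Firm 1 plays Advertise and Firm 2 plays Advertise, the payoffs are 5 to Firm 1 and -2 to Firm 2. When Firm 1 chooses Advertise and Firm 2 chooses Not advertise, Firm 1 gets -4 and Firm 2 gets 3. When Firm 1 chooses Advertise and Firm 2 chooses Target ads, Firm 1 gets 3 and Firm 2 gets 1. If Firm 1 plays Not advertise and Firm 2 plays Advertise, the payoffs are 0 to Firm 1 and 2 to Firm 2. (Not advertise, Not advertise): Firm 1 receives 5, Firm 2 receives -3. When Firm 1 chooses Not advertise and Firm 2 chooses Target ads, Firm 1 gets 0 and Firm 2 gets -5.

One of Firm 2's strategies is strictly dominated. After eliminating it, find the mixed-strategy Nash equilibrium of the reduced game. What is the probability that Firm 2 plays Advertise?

q = 9/14

Firm 2's strategy Target ads is strictly dominated by Not advertise: 3 > 1 and -3 > -5. Eliminate Target ads.
In a mixed equilibrium Firm 1 is indifferent between Advertise and Not advertise; this condition fixes q.
  Firm 1's payoff to Advertise: q·5 + (1−q)·(-4) = 9q - 4
  Firm 1's payoff to Not advertise: q·0 + (1−q)·5 = -5q + 5
  9q - 4 = -5q + 5  ⇒  14q = 9  ⇒  q = 9/14.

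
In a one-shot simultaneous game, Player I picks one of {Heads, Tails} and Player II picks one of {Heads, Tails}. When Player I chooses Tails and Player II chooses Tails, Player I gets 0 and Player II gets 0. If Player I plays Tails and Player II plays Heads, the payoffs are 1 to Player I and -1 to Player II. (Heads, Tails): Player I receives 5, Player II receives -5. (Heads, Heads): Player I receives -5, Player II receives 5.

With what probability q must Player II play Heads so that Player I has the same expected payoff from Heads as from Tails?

In a mixed equilibrium Player I is indifferent between Heads and Tails; this condition fixes q.
  Player I's payoff to Heads: q·(-5) + (1−q)·5 = -10q + 5
  Player I's payoff to Tails: q·1 + (1−q)·0 = q
  -10q + 5 = q  ⇒  -11q = -5  ⇒  q = 5/11.

q = 5/11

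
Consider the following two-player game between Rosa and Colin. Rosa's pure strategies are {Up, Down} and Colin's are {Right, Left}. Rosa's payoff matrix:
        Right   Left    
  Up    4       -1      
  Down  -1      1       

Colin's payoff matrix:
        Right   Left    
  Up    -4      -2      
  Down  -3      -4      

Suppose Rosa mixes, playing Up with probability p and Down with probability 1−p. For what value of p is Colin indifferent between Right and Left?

p = 1/3

For Colin to be willing to mix, Colin must be indifferent between Right and Left, which pins down Rosa's mix.
  Colin's payoff to Right: p·(-4) + (1−p)·(-3) = -p - 3
  Colin's payoff to Left: p·(-2) + (1−p)·(-4) = 2p - 4
  -p - 3 = 2p - 4  ⇒  -3p = -1  ⇒  p = 1/3.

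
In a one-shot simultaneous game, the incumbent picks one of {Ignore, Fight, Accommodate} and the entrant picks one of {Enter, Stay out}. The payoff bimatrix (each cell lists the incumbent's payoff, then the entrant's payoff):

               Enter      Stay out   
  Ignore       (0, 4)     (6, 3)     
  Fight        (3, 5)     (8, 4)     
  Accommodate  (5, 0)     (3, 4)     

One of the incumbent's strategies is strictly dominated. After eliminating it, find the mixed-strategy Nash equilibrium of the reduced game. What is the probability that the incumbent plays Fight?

The incumbent's strategy Ignore is strictly dominated by Fight: 3 > 0 and 8 > 6. Eliminate Ignore.
The entrant's indifference between Enter and Stay out determines the incumbent's mixing probability p:
  the entrant's expected payoff from Enter: p·5 + (1−p)·0 = 5p
  the entrant's expected payoff from Stay out: p·4 + (1−p)·4 = 4
  5p = 4  ⇒  5p = 4  ⇒  p = 4/5.

p = 4/5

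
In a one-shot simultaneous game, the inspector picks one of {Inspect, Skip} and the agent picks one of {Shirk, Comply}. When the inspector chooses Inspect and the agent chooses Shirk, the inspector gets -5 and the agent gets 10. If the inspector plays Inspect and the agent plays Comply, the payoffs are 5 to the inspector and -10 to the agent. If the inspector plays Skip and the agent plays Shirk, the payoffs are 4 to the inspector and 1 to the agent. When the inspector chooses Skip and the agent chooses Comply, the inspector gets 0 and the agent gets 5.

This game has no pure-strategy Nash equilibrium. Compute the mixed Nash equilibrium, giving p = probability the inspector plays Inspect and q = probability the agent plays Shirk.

p = 1/6, q = 5/14

For the agent to be willing to mix, the agent must be indifferent between Shirk and Comply, which pins down the inspector's mix.
  the agent's expected payoff from Shirk: p·10 + (1−p)·1 = 9p + 1
  the agent's expected payoff from Comply: p·(-10) + (1−p)·5 = -15p + 5
  9p + 1 = -15p + 5  ⇒  24p = 4  ⇒  p = 1/6.
The inspector's indifference between Inspect and Skip determines the agent's mixing probability q:
  the inspector's expected payoff from Inspect: q·(-5) + (1−q)·5 = -10q + 5
  the inspector's expected payoff from Skip: q·4 + (1−q)·0 = 4q
  -10q + 5 = 4q  ⇒  -14q = -5  ⇒  q = 5/14.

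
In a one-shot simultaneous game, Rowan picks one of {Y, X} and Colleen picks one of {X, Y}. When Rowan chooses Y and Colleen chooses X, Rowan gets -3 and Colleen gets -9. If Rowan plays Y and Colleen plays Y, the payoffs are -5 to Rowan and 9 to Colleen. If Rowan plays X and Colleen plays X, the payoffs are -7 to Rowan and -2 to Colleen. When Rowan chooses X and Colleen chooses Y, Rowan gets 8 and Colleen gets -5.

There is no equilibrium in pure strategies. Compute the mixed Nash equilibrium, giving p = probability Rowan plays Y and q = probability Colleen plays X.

For Colleen to be willing to mix, Colleen must be indifferent between X and Y, which pins down Rowan's mix.
  Colleen's expected payoff from X: p·(-9) + (1−p)·(-2) = -7p - 2
  Colleen's expected payoff from Y: p·9 + (1−p)·(-5) = 14p - 5
  -7p - 2 = 14p - 5  ⇒  -21p = -3  ⇒  p = 1/7.
For Rowan to be willing to mix, Rowan must be indifferent between Y and X, which pins down Colleen's mix.
  Rowan's payoff to Y: q·(-3) + (1−q)·(-5) = 2q - 5
  Rowan's payoff to X: q·(-7) + (1−q)·8 = -15q + 8
  2q - 5 = -15q + 8  ⇒  17q = 13  ⇒  q = 13/17.

p = 1/7, q = 13/17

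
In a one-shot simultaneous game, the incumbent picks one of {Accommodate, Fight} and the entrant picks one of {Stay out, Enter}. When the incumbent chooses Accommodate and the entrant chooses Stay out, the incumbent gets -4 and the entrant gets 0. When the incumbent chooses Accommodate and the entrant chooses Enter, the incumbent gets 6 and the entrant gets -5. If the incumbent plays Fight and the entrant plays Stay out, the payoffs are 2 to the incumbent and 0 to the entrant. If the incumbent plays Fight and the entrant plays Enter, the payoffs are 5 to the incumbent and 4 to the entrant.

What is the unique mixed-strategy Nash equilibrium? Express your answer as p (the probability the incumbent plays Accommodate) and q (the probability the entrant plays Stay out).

p = 4/9, q = 1/7

In a mixed equilibrium the entrant is indifferent between Stay out and Enter; this condition fixes p.
  the entrant's expected payoff from Stay out: p·0 + (1−p)·0 = 0
  the entrant's expected payoff from Enter: p·(-5) + (1−p)·4 = -9p + 4
  0 = -9p + 4  ⇒  9p = 4  ⇒  p = 4/9.
The incumbent's indifference between Accommodate and Fight determines the entrant's mixing probability q:
  the incumbent's expected payoff from Accommodate: q·(-4) + (1−q)·6 = -10q + 6
  the incumbent's expected payoff from Fight: q·2 + (1−q)·5 = -3q + 5
  -10q + 6 = -3q + 5  ⇒  -7q = -1  ⇒  q = 1/7.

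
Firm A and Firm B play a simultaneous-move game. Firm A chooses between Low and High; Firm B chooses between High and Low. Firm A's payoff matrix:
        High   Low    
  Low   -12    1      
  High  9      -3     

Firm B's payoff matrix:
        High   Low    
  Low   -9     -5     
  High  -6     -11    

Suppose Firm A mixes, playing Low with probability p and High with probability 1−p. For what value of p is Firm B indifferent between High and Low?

p = 5/9

In a mixed equilibrium Firm B is indifferent between High and Low; this condition fixes p.
  Firm B's expected payoff from High: p·(-9) + (1−p)·(-6) = -3p - 6
  Firm B's expected payoff from Low: p·(-5) + (1−p)·(-11) = 6p - 11
  -3p - 6 = 6p - 11  ⇒  -9p = -5  ⇒  p = 5/9.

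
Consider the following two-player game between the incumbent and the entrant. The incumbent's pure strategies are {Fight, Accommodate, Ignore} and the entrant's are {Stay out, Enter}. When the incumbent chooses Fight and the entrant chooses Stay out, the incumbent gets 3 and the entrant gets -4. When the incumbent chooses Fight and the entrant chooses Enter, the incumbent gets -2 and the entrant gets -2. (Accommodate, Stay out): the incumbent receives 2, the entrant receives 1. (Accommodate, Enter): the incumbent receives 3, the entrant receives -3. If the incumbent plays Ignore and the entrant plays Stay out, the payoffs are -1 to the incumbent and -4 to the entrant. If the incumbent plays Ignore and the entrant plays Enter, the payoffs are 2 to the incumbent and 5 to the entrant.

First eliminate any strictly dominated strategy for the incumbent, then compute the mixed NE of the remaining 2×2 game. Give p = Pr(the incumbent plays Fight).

p = 2/3

The incumbent's strategy Ignore is strictly dominated by Accommodate: 2 > -1 and 3 > 2. Eliminate Ignore.
In a mixed equilibrium the entrant is indifferent between Stay out and Enter; this condition fixes p.
  the entrant's payoff from Stay out: p·(-4) + (1−p)·1 = -5p + 1
  the entrant's payoff from Enter: p·(-2) + (1−p)·(-3) = p - 3
  -5p + 1 = p - 3  ⇒  -6p = -4  ⇒  p = 2/3.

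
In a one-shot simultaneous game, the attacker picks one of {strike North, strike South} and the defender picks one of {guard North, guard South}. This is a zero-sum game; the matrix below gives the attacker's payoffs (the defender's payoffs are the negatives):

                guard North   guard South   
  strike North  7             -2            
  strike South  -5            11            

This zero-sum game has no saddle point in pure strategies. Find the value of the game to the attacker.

v = 67/25

In a mixed equilibrium the attacker is indifferent between strike North and strike South; this condition fixes q.
  the attacker's expected payoff from strike North: q·7 + (1−q)·(-2) = 9q - 2
  the attacker's expected payoff from strike South: q·(-5) + (1−q)·11 = -16q + 11
  9q - 2 = -16q + 11  ⇒  25q = 13  ⇒  q = 13/25.
The value is the attacker's expected payoff against this mix (using strike North): (13/25)·7 + (12/25)·(-2) = 67/25.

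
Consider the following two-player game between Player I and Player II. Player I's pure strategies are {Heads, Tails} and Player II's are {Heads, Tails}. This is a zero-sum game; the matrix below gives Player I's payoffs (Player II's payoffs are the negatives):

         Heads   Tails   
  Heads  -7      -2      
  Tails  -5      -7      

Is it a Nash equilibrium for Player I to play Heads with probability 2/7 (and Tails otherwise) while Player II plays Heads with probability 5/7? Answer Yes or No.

Yes

Check Player II's indifference given Player I's mix p = 2/7:
  payoff from Heads = 39/7; payoff from Tails = 39/7 — equal.
Check Player I's indifference given Player II's mix q = 5/7:
  payoff from Heads = -39/7; payoff from Tails = -39/7 — equal.
Both players are indifferent, so neither can profitably deviate.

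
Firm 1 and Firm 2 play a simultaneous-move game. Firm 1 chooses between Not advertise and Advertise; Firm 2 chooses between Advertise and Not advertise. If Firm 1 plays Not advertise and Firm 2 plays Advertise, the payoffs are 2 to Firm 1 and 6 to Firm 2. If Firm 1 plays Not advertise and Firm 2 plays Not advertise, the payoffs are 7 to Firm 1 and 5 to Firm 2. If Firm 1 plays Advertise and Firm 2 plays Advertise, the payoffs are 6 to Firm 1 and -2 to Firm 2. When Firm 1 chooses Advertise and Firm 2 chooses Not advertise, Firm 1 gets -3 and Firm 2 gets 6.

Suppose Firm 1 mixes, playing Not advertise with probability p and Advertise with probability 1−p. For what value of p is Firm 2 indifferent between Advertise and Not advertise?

p = 8/9

For Firm 2 to be willing to mix, Firm 2 must be indifferent between Advertise and Not advertise, which pins down Firm 1's mix.
  Firm 2's payoff from Advertise: p·6 + (1−p)·(-2) = 8p - 2
  Firm 2's payoff from Not advertise: p·5 + (1−p)·6 = -p + 6
  8p - 2 = -p + 6  ⇒  9p = 8  ⇒  p = 8/9.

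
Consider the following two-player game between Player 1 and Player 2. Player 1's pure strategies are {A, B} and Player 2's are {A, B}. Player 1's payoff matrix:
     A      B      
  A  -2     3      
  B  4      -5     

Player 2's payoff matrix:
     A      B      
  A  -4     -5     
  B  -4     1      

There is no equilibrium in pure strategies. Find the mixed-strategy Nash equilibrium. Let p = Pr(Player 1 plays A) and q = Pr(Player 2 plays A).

p = 5/6, q = 4/7

Set Player 2's expected payoff from A equal to that from B:
  Player 2's payoff to A: p·(-4) + (1−p)·(-4) = -4
  Player 2's payoff to B: p·(-5) + (1−p)·1 = -6p + 1
  -4 = -6p + 1  ⇒  6p = 5  ⇒  p = 5/6.
For Player 1 to be willing to mix, Player 1 must be indifferent between A and B, which pins down Player 2's mix.
  Player 1's expected payoff from A: q·(-2) + (1−q)·3 = -5q + 3
  Player 1's expected payoff from B: q·4 + (1−q)·(-5) = 9q - 5
  -5q + 3 = 9q - 5  ⇒  -14q = -8  ⇒  q = 4/7.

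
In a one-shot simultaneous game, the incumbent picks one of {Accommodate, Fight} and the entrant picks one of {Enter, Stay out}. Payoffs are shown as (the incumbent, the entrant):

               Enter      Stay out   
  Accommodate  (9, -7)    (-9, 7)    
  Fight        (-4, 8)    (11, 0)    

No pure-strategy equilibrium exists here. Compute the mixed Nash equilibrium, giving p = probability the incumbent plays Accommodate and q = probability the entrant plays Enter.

p = 4/11, q = 20/33

Set the entrant's expected payoff from Enter equal to that from Stay out:
  the entrant's expected payoff from Enter: p·(-7) + (1−p)·8 = -15p + 8
  the entrant's expected payoff from Stay out: p·7 + (1−p)·0 = 7p
  -15p + 8 = 7p  ⇒  -22p = -8  ⇒  p = 4/11.
In a mixed equilibrium the incumbent is indifferent between Accommodate and Fight; this condition fixes q.
  the incumbent's expected payoff from Accommodate: q·9 + (1−q)·(-9) = 18q - 9
  the incumbent's expected payoff from Fight: q·(-4) + (1−q)·11 = -15q + 11
  18q - 9 = -15q + 11  ⇒  33q = 20  ⇒  q = 20/33.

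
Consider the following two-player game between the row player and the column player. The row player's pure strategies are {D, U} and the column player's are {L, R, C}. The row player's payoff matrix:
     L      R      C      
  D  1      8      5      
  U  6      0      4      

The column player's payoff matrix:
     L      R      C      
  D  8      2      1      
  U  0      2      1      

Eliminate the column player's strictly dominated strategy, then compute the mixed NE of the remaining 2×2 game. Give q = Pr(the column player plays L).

The column player's strategy C is strictly dominated by R: 2 > 1 and 2 > 1. Eliminate C.
Set the row player's expected payoff from D equal to that from U:
  the row player's payoff from D: q·1 + (1−q)·8 = -7q + 8
  the row player's payoff from U: q·6 + (1−q)·0 = 6q
  -7q + 8 = 6q  ⇒  -13q = -8  ⇒  q = 8/13.

q = 8/13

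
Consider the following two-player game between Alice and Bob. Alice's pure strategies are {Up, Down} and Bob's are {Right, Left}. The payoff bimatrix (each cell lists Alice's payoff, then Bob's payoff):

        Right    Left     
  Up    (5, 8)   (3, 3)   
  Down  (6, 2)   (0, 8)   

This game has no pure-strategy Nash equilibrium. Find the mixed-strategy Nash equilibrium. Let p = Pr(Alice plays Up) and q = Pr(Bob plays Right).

For Bob to be willing to mix, Bob must be indifferent between Right and Left, which pins down Alice's mix.
  Bob's expected payoff from Right: p·8 + (1−p)·2 = 6p + 2
  Bob's expected payoff from Left: p·3 + (1−p)·8 = -5p + 8
  6p + 2 = -5p + 8  ⇒  11p = 6  ⇒  p = 6/11.
Bob's mix must leave Alice indifferent between Up and Down.
  Alice's payoff from Up: q·5 + (1−q)·3 = 2q + 3
  Alice's payoff from Down: q·6 + (1−q)·0 = 6q
  2q + 3 = 6q  ⇒  -4q = -3  ⇒  q = 3/4.

p = 6/11, q = 3/4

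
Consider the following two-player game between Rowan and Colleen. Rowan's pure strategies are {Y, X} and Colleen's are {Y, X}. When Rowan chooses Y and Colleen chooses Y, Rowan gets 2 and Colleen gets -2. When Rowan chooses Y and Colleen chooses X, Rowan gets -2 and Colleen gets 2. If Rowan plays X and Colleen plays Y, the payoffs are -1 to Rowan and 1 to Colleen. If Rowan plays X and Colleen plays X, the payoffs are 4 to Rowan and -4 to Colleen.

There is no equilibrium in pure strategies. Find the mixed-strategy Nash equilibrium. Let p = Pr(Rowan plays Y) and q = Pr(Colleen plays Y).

p = 5/9, q = 2/3

In a mixed equilibrium Colleen is indifferent between Y and X; this condition fixes p.
  Colleen's payoff to Y: p·(-2) + (1−p)·1 = -3p + 1
  Colleen's payoff to X: p·2 + (1−p)·(-4) = 6p - 4
  -3p + 1 = 6p - 4  ⇒  -9p = -5  ⇒  p = 5/9.
Colleen's mix must leave Rowan indifferent between Y and X.
  Rowan's payoff to Y: q·2 + (1−q)·(-2) = 4q - 2
  Rowan's payoff to X: q·(-1) + (1−q)·4 = -5q + 4
  4q - 2 = -5q + 4  ⇒  9q = 6  ⇒  q = 2/3.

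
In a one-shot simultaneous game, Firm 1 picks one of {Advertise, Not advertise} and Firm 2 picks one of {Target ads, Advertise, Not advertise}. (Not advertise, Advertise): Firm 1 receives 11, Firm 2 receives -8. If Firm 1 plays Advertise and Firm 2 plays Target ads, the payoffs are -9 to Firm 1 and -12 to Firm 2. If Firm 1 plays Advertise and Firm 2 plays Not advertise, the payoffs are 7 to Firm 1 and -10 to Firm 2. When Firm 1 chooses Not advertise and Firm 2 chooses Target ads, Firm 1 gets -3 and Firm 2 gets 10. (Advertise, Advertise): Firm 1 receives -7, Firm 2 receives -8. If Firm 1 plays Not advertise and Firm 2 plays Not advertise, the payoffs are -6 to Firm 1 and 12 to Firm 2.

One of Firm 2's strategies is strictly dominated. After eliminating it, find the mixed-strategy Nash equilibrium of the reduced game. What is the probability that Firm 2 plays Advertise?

q = 13/31

Firm 2's strategy Target ads is strictly dominated by Not advertise: -10 > -12 and 12 > 10. Eliminate Target ads.
Set Firm 1's expected payoff from Advertise equal to that from Not advertise:
  Firm 1's expected payoff from Advertise: q·(-7) + (1−q)·7 = -14q + 7
  Firm 1's expected payoff from Not advertise: q·11 + (1−q)·(-6) = 17q - 6
  -14q + 7 = 17q - 6  ⇒  -31q = -13  ⇒  q = 13/31.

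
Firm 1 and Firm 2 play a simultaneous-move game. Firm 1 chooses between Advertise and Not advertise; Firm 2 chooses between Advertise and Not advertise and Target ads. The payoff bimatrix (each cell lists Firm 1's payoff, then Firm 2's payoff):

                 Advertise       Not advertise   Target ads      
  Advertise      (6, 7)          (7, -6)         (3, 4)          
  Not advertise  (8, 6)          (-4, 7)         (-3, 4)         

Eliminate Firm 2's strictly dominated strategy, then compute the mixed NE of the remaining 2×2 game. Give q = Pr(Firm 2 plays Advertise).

Firm 2's strategy Target ads is strictly dominated by Advertise: 7 > 4 and 6 > 4. Eliminate Target ads.
For Firm 1 to be willing to mix, Firm 1 must be indifferent between Advertise and Not advertise, which pins down Firm 2's mix.
  Firm 1's payoff from Advertise: q·6 + (1−q)·7 = -q + 7
  Firm 1's payoff from Not advertise: q·8 + (1−q)·(-4) = 12q - 4
  -q + 7 = 12q - 4  ⇒  -13q = -11  ⇒  q = 11/13.

q = 11/13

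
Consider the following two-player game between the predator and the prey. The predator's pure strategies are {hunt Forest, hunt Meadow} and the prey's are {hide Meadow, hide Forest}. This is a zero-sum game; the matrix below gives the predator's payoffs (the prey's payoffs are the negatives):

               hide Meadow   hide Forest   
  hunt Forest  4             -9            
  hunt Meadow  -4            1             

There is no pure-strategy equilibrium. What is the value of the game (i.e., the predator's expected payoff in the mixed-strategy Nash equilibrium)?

Set the predator's expected payoff from hunt Forest equal to that from hunt Meadow:
  the predator's expected payoff from hunt Forest: q·4 + (1−q)·(-9) = 13q - 9
  the predator's expected payoff from hunt Meadow: q·(-4) + (1−q)·1 = -5q + 1
  13q - 9 = -5q + 1  ⇒  18q = 10  ⇒  q = 5/9.
The value is the predator's expected payoff against this mix (using hunt Forest): (5/9)·4 + (4/9)·(-9) = -16/9.

v = -16/9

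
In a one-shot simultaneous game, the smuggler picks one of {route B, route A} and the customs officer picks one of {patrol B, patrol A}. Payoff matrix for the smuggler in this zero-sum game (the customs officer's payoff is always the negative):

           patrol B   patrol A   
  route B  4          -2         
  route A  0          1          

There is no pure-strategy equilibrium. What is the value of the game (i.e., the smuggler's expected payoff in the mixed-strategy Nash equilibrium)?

In a mixed equilibrium the smuggler is indifferent between route B and route A; this condition fixes q.
  the smuggler's payoff to route B: q·4 + (1−q)·(-2) = 6q - 2
  the smuggler's payoff to route A: q·0 + (1−q)·1 = -q + 1
  6q - 2 = -q + 1  ⇒  7q = 3  ⇒  q = 3/7.
The value is the smuggler's expected payoff against this mix (using route B): (3/7)·4 + (4/7)·(-2) = 4/7.

v = 4/7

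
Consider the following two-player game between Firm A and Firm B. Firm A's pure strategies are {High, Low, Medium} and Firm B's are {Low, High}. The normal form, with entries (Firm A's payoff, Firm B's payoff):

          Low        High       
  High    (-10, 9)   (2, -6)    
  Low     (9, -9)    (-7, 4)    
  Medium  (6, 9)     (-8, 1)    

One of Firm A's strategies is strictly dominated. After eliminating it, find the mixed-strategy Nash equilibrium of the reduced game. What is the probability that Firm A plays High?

Firm A's strategy Medium is strictly dominated by Low: 9 > 6 and -7 > -8. Eliminate Medium.
In a mixed equilibrium Firm B is indifferent between Low and High; this condition fixes p.
  Firm B's expected payoff from Low: p·9 + (1−p)·(-9) = 18p - 9
  Firm B's expected payoff from High: p·(-6) + (1−p)·4 = -10p + 4
  18p - 9 = -10p + 4  ⇒  28p = 13  ⇒  p = 13/28.

p = 13/28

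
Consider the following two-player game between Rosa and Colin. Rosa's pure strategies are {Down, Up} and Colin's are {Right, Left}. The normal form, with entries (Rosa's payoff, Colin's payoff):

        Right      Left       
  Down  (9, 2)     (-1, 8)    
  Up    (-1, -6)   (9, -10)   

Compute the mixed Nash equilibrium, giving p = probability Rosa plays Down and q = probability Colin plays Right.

p = 2/5, q = 1/2

Set Colin's expected payoff from Right equal to that from Left:
  Colin's payoff to Right: p·2 + (1−p)·(-6) = 8p - 6
  Colin's payoff to Left: p·8 + (1−p)·(-10) = 18p - 10
  8p - 6 = 18p - 10  ⇒  -10p = -4  ⇒  p = 2/5.
Colin's mix must leave Rosa indifferent between Down and Up.
  Rosa's payoff from Down: q·9 + (1−q)·(-1) = 10q - 1
  Rosa's payoff from Up: q·(-1) + (1−q)·9 = -10q + 9
  10q - 1 = -10q + 9  ⇒  20q = 10  ⇒  q = 1/2.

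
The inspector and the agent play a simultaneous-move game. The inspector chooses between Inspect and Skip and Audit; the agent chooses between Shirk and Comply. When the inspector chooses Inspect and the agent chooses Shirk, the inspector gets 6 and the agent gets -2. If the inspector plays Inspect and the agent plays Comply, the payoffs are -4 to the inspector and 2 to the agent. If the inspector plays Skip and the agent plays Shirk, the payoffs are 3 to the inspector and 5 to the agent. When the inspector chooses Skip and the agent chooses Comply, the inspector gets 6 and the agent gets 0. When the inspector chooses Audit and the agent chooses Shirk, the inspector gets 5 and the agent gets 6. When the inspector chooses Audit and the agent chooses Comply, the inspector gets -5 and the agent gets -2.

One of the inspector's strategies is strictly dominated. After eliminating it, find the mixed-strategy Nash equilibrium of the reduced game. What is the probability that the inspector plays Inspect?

p = 5/9

The inspector's strategy Audit is strictly dominated by Inspect: 6 > 5 and -4 > -5. Eliminate Audit.
For the agent to be willing to mix, the agent must be indifferent between Shirk and Comply, which pins down the inspector's mix.
  the agent's payoff to Shirk: p·(-2) + (1−p)·5 = -7p + 5
  the agent's payoff to Comply: p·2 + (1−p)·0 = 2p
  -7p + 5 = 2p  ⇒  -9p = -5  ⇒  p = 5/9.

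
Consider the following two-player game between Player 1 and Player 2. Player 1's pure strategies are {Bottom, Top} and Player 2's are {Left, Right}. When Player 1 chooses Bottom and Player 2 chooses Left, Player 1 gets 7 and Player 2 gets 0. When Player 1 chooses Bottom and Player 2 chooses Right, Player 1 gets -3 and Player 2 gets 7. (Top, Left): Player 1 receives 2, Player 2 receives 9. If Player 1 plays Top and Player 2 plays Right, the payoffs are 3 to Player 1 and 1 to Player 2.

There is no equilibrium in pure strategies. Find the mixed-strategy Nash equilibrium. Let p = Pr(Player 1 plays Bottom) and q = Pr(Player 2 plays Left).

In a mixed equilibrium Player 2 is indifferent between Left and Right; this condition fixes p.
  Player 2's payoff from Left: p·0 + (1−p)·9 = -9p + 9
  Player 2's payoff from Right: p·7 + (1−p)·1 = 6p + 1
  -9p + 9 = 6p + 1  ⇒  -15p = -8  ⇒  p = 8/15.
Set Player 1's expected payoff from Bottom equal to that from Top:
  Player 1's payoff to Bottom: q·7 + (1−q)·(-3) = 10q - 3
  Player 1's payoff to Top: q·2 + (1−q)·3 = -q + 3
  10q - 3 = -q + 3  ⇒  11q = 6  ⇒  q = 6/11.

p = 8/15, q = 6/11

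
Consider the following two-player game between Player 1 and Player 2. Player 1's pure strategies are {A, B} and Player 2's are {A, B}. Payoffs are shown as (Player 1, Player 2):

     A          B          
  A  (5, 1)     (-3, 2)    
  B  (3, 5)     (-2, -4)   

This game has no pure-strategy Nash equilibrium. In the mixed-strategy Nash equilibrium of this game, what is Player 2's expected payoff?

Player 1's mix must leave Player 2 indifferent between A and B.
  Player 2's payoff from A: p·1 + (1−p)·5 = -4p + 5
  Player 2's payoff from B: p·2 + (1−p)·(-4) = 6p - 4
  -4p + 5 = 6p - 4  ⇒  -10p = -9  ⇒  p = 9/10.
At equilibrium Player 2 is indifferent across columns, so Player 2's payoff equals the payoff from A: (9/10)·1 + (1/10)·5 = 7/5.

7/5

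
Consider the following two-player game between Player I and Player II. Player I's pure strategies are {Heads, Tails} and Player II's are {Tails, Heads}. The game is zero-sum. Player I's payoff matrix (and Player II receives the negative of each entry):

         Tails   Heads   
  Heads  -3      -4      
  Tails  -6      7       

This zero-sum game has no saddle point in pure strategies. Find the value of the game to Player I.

Player II's mix must leave Player I indifferent between Heads and Tails.
  Player I's payoff from Heads: q·(-3) + (1−q)·(-4) = q - 4
  Player I's payoff from Tails: q·(-6) + (1−q)·7 = -13q + 7
  q - 4 = -13q + 7  ⇒  14q = 11  ⇒  q = 11/14.
The value is Player I's expected payoff against this mix (using Heads): (11/14)·(-3) + (3/14)·(-4) = -45/14.

v = -45/14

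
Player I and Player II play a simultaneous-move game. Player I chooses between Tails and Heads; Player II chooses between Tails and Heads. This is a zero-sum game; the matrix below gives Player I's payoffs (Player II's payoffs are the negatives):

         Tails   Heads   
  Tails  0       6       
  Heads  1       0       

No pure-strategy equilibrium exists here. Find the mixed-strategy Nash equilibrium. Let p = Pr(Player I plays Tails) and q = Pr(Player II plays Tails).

p = 1/7, q = 6/7

In a mixed equilibrium Player II is indifferent between Tails and Heads; this condition fixes p.
  Player II's payoff to Tails: p·0 + (1−p)·(-1) = p - 1
  Player II's payoff to Heads: p·(-6) + (1−p)·0 = -6p
  p - 1 = -6p  ⇒  7p = 1  ⇒  p = 1/7.
In a mixed equilibrium Player I is indifferent between Tails and Heads; this condition fixes q.
  Player I's payoff to Tails: q·0 + (1−q)·6 = -6q + 6
  Player I's payoff to Heads: q·1 + (1−q)·0 = q
  -6q + 6 = q  ⇒  -7q = -6  ⇒  q = 6/7.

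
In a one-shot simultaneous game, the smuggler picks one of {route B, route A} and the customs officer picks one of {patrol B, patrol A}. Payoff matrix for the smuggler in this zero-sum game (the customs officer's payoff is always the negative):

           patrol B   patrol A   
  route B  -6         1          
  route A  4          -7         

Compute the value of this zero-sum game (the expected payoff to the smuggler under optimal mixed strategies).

The smuggler's indifference between route B and route A determines the customs officer's mixing probability q:
  the smuggler's payoff to route B: q·(-6) + (1−q)·1 = -7q + 1
  the smuggler's payoff to route A: q·4 + (1−q)·(-7) = 11q - 7
  -7q + 1 = 11q - 7  ⇒  -18q = -8  ⇒  q = 4/9.
The value is the smuggler's expected payoff against this mix (using route B): (4/9)·(-6) + (5/9)·1 = -19/9.

v = -19/9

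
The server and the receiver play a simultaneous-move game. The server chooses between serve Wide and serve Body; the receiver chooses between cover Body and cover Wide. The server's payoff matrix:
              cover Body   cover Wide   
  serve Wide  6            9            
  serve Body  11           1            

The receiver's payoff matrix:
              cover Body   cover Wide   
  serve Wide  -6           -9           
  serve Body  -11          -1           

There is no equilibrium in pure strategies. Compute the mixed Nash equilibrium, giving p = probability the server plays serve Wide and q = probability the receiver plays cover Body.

p = 10/13, q = 8/13

The server's mix must leave the receiver indifferent between cover Body and cover Wide.
  the receiver's payoff from cover Body: p·(-6) + (1−p)·(-11) = 5p - 11
  the receiver's payoff from cover Wide: p·(-9) + (1−p)·(-1) = -8p - 1
  5p - 11 = -8p - 1  ⇒  13p = 10  ⇒  p = 10/13.
In a mixed equilibrium the server is indifferent between serve Wide and serve Body; this condition fixes q.
  the server's payoff from serve Wide: q·6 + (1−q)·9 = -3q + 9
  the server's payoff from serve Body: q·11 + (1−q)·1 = 10q + 1
  -3q + 9 = 10q + 1  ⇒  -13q = -8  ⇒  q = 8/13.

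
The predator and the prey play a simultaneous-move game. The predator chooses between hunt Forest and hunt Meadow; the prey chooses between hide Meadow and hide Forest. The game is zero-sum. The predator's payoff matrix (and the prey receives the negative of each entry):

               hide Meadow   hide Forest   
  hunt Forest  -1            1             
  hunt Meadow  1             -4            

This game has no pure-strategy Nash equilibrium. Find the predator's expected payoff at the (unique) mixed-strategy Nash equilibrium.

-3/7

The predator's indifference between hunt Forest and hunt Meadow determines the prey's mixing probability q:
  the predator's expected payoff from hunt Forest: q·(-1) + (1−q)·1 = -2q + 1
  the predator's expected payoff from hunt Meadow: q·1 + (1−q)·(-4) = 5q - 4
  -2q + 1 = 5q - 4  ⇒  -7q = -5  ⇒  q = 5/7.
At equilibrium the predator is indifferent across rows, so the predator's payoff equals the payoff from hunt Forest: (5/7)·(-1) + (2/7)·1 = -3/7.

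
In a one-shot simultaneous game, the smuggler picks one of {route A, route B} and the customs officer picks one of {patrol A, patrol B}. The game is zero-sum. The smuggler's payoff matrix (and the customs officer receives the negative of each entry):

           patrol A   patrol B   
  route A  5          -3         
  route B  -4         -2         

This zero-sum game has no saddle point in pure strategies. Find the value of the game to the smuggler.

In a mixed equilibrium the smuggler is indifferent between route A and route B; this condition fixes q.
  the smuggler's payoff from route A: q·5 + (1−q)·(-3) = 8q - 3
  the smuggler's payoff from route B: q·(-4) + (1−q)·(-2) = -2q - 2
  8q - 3 = -2q - 2  ⇒  10q = 1  ⇒  q = 1/10.
The value is the smuggler's expected payoff against this mix (using route A): (1/10)·5 + (9/10)·(-3) = -11/5.

v = -11/5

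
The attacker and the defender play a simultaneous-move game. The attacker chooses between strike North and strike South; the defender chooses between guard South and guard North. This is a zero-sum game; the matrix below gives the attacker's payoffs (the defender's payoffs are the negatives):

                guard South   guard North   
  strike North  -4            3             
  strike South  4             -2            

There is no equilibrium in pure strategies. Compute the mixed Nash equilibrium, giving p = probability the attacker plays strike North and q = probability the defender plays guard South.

p = 6/13, q = 5/13

For the defender to be willing to mix, the defender must be indifferent between guard South and guard North, which pins down the attacker's mix.
  the defender's payoff from guard South: p·4 + (1−p)·(-4) = 8p - 4
  the defender's payoff from guard North: p·(-3) + (1−p)·2 = -5p + 2
  8p - 4 = -5p + 2  ⇒  13p = 6  ⇒  p = 6/13.
For the attacker to be willing to mix, the attacker must be indifferent between strike North and strike South, which pins down the defender's mix.
  the attacker's payoff to strike North: q·(-4) + (1−q)·3 = -7q + 3
  the attacker's payoff to strike South: q·4 + (1−q)·(-2) = 6q - 2
  -7q + 3 = 6q - 2  ⇒  -13q = -5  ⇒  q = 5/13.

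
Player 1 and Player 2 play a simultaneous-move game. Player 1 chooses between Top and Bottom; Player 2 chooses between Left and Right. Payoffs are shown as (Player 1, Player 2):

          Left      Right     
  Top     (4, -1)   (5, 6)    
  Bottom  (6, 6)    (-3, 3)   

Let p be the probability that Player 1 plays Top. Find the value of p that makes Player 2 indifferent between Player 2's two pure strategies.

Player 1's mix must leave Player 2 indifferent between Left and Right.
  Player 2's payoff from Left: p·(-1) + (1−p)·6 = -7p + 6
  Player 2's payoff from Right: p·6 + (1−p)·3 = 3p + 3
  -7p + 6 = 3p + 3  ⇒  -10p = -3  ⇒  p = 3/10.

p = 3/10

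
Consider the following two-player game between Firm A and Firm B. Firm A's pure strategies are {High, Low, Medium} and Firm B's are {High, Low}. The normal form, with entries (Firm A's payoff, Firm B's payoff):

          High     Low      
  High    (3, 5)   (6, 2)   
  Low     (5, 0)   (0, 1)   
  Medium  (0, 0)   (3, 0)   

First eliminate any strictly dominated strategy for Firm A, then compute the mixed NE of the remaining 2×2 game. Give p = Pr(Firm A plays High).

Firm A's strategy Medium is strictly dominated by High: 3 > 0 and 6 > 3. Eliminate Medium.
In a mixed equilibrium Firm B is indifferent between High and Low; this condition fixes p.
  Firm B's payoff to High: p·5 + (1−p)·0 = 5p
  Firm B's payoff to Low: p·2 + (1−p)·1 = p + 1
  5p = p + 1  ⇒  4p = 1  ⇒  p = 1/4.

p = 1/4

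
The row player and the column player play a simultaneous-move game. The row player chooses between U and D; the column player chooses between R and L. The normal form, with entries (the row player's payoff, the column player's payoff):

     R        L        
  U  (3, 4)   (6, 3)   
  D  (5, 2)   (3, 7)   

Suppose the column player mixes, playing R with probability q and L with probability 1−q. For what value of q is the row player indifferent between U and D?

For the row player to be willing to mix, the row player must be indifferent between U and D, which pins down the column player's mix.
  the row player's payoff to U: q·3 + (1−q)·6 = -3q + 6
  the row player's payoff to D: q·5 + (1−q)·3 = 2q + 3
  -3q + 6 = 2q + 3  ⇒  -5q = -3  ⇒  q = 3/5.

q = 3/5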